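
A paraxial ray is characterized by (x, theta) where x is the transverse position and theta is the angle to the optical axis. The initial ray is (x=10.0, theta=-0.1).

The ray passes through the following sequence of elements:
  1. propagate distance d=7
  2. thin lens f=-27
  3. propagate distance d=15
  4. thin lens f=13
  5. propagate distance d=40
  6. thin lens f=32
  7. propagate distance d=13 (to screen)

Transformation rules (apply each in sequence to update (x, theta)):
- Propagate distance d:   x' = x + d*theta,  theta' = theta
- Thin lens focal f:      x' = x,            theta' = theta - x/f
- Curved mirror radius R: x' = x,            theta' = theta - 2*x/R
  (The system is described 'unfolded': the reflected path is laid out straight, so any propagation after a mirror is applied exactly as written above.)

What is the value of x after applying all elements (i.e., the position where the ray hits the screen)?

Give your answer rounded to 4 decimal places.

Answer: -19.9735

Derivation:
Initial: x=10.0000 theta=-0.1000
After 1 (propagate distance d=7): x=9.3000 theta=-0.1000
After 2 (thin lens f=-27): x=9.3000 theta=11/45 (≈0.2444)
After 3 (propagate distance d=15): x=389/30 (≈12.9667) theta=11/45 (≈0.2444)
After 4 (thin lens f=13): x=389/30 (≈12.9667) theta=-881/1170 (≈-0.7530)
After 5 (propagate distance d=40): x=-20069/1170 (≈-17.1530) theta=-881/1170 (≈-0.7530)
After 6 (thin lens f=32): x=-20069/1170 (≈-17.1530) theta=-8123/37440 (≈-0.2170)
After 7 (propagate distance d=13 (to screen)): x=-249269/12480 (≈-19.9735) theta=-8123/37440 (≈-0.2170)
Rounded to 4 decimal places: x = -19.9735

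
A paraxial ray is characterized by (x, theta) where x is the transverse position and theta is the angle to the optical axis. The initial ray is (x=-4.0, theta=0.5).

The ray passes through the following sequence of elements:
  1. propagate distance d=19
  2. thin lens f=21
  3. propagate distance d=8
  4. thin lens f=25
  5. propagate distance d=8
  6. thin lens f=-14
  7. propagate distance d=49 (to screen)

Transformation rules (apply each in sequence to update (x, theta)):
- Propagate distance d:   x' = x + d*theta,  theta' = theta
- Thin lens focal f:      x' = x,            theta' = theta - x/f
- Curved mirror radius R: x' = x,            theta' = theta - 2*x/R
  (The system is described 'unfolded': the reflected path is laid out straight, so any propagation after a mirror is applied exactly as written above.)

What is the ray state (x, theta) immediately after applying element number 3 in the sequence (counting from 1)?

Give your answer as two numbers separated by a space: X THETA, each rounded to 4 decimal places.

Initial: x=-4.0000 theta=0.5000
After 1 (propagate distance d=19): x=5.5000 theta=0.5000
After 2 (thin lens f=21): x=5.5000 theta=5/21 (≈0.2381)
After 3 (propagate distance d=8): x=311/42 (≈7.4048) theta=5/21 (≈0.2381)
Rounded to 4 decimal places: x = 7.4048, theta = 0.2381

Answer: 7.4048 0.2381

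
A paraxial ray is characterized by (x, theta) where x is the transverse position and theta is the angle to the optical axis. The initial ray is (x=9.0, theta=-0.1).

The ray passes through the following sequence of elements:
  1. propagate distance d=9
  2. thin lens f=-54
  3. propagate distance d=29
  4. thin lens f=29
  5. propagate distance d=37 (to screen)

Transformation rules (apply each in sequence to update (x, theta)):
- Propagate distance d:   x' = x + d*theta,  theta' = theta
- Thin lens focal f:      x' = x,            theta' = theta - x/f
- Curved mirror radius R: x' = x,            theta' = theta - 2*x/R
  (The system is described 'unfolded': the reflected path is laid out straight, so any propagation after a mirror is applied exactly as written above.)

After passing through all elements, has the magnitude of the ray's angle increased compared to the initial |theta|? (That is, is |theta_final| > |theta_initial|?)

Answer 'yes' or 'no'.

Answer: yes

Derivation:
Initial: x=9.0000 theta=-0.1000
After 1 (propagate distance d=9): x=8.1000 theta=-0.1000
After 2 (thin lens f=-54): x=8.1000 theta=0.0500
After 3 (propagate distance d=29): x=9.5500 theta=0.0500
After 4 (thin lens f=29): x=9.5500 theta=-81/290 (≈-0.2793)
After 5 (propagate distance d=37 (to screen)): x=-91/116 (≈-0.7845) theta=-81/290 (≈-0.2793)
|theta_initial|=0.1000 |theta_final|=81/290 (≈0.2793) -> increased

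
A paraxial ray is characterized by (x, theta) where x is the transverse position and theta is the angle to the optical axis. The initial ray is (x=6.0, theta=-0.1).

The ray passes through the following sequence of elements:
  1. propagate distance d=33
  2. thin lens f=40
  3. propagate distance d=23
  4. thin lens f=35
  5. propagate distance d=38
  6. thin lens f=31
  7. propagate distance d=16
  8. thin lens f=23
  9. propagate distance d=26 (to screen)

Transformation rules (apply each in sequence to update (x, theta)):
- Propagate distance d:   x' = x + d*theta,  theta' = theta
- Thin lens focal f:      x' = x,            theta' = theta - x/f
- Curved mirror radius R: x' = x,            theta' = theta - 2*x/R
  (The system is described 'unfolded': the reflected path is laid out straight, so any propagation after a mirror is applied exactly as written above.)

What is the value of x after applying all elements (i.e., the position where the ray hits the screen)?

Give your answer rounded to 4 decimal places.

Answer: 2.4330

Derivation:
Initial: x=6.0000 theta=-0.1000
After 1 (propagate distance d=33): x=2.7000 theta=-0.1000
After 2 (thin lens f=40): x=2.7000 theta=-0.1675
After 3 (propagate distance d=23): x=-1.1525 theta=-0.1675
After 4 (thin lens f=35): x=-1.1525 theta=-471/3500 (≈-0.1346)
After 5 (propagate distance d=38): x=-87727/14000 (≈-6.2662) theta=-471/3500 (≈-0.1346)
After 6 (thin lens f=31): x=-87727/14000 (≈-6.2662) theta=4189/62000 (≈0.0676)
After 7 (propagate distance d=16): x=-2250369/434000 (≈-5.1852) theta=4189/62000 (≈0.0676)
After 8 (thin lens f=23): x=-2250369/434000 (≈-5.1852) theta=1462399/4991000 (≈0.2930)
After 9 (propagate distance d=26 (to screen)): x=24286261/9982000 (≈2.4330) theta=1462399/4991000 (≈0.2930)
Rounded to 4 decimal places: x = 2.4330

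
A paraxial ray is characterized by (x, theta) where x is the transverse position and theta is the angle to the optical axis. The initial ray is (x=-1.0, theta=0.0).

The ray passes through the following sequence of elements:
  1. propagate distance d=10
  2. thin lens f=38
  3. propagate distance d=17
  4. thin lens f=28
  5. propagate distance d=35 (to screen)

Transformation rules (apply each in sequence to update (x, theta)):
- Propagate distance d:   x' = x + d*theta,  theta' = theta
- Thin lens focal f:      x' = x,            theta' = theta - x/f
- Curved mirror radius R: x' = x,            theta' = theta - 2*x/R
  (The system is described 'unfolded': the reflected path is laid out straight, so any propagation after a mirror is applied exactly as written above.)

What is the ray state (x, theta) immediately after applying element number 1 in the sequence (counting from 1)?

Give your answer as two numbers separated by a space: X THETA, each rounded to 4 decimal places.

Answer: -1.0000 0.0000

Derivation:
Initial: x=-1.0000 theta=0.0000
After 1 (propagate distance d=10): x=-1.0000 theta=0.0000
Rounded to 4 decimal places: x = -1.0000, theta = 0.0000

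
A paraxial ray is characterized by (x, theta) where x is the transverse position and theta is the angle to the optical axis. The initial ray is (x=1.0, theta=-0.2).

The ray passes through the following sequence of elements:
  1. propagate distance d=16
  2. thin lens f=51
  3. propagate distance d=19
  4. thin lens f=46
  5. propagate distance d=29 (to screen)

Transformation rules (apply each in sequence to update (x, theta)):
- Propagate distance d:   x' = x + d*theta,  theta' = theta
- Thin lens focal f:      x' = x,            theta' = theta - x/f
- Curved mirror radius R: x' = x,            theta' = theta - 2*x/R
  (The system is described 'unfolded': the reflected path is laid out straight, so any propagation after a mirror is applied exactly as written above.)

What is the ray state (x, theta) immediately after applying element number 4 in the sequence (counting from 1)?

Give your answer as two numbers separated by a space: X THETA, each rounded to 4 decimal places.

Answer: -5.1804 -0.0442

Derivation:
Initial: x=1.0000 theta=-0.2000
After 1 (propagate distance d=16): x=-2.2000 theta=-0.2000
After 2 (thin lens f=51): x=-2.2000 theta=-8/51 (≈-0.1569)
After 3 (propagate distance d=19): x=-1321/255 (≈-5.1804) theta=-8/51 (≈-0.1569)
After 4 (thin lens f=46): x=-1321/255 (≈-5.1804) theta=-173/3910 (≈-0.0442)
Rounded to 4 decimal places: x = -5.1804, theta = -0.0442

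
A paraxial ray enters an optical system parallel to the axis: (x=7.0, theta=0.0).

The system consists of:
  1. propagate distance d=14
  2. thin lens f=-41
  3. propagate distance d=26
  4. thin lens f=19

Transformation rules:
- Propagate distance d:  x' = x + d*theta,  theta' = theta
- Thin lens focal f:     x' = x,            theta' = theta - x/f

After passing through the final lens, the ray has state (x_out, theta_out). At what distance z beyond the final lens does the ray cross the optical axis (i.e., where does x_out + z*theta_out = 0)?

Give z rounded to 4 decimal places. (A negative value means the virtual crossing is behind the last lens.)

Answer: 26.5208

Derivation:
Initial: x=7.0000 theta=0.0000
After 1 (propagate distance d=14): x=7.0000 theta=0.0000
After 2 (thin lens f=-41): x=7.0000 theta=7/41 (≈0.1707)
After 3 (propagate distance d=26): x=469/41 (≈11.4390) theta=7/41 (≈0.1707)
After 4 (thin lens f=19): x=469/41 (≈11.4390) theta=-336/779 (≈-0.4313)
z_focus = -x_out/theta_out = -(469/41)/(-336/779) = 1273/48 ≈ 26.5208
Rounded to 4 decimal places: z = 26.5208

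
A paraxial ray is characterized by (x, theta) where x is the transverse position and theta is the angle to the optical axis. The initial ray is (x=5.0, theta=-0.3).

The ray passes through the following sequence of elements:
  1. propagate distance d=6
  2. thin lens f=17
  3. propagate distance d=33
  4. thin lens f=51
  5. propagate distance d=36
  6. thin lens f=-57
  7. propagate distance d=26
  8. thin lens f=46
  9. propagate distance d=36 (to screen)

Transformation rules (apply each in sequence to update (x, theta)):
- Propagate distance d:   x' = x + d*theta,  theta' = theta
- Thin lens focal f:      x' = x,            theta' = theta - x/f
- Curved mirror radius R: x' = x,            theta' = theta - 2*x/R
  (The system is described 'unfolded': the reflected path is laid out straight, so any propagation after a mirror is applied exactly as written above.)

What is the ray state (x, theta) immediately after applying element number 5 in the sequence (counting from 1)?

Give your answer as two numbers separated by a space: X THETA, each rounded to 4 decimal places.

Answer: -21.3740 -0.2351

Derivation:
Initial: x=5.0000 theta=-0.3000
After 1 (propagate distance d=6): x=3.2000 theta=-0.3000
After 2 (thin lens f=17): x=3.2000 theta=-83/170 (≈-0.4882)
After 3 (propagate distance d=33): x=-439/34 (≈-12.9118) theta=-83/170 (≈-0.4882)
After 4 (thin lens f=51): x=-439/34 (≈-12.9118) theta=-1019/4335 (≈-0.2351)
After 5 (propagate distance d=36): x=-61771/2890 (≈-21.3740) theta=-1019/4335 (≈-0.2351)
Rounded to 4 decimal places: x = -21.3740, theta = -0.2351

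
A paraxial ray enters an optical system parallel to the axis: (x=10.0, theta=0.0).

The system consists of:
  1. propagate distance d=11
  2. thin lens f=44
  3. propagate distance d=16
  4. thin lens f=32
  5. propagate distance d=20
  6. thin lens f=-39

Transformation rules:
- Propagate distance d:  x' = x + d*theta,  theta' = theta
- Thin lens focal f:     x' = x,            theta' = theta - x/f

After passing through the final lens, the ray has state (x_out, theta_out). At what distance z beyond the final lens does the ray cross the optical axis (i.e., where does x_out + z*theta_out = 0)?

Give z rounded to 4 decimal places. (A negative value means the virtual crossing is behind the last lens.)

Answer: -4.4841

Derivation:
Initial: x=10.0000 theta=0.0000
After 1 (propagate distance d=11): x=10.0000 theta=0.0000
After 2 (thin lens f=44): x=10.0000 theta=-5/22 (≈-0.2273)
After 3 (propagate distance d=16): x=70/11 (≈6.3636) theta=-5/22 (≈-0.2273)
After 4 (thin lens f=32): x=70/11 (≈6.3636) theta=-75/176 (≈-0.4261)
After 5 (propagate distance d=20): x=-95/44 (≈-2.1591) theta=-75/176 (≈-0.4261)
After 6 (thin lens f=-39): x=-95/44 (≈-2.1591) theta=-3305/6864 (≈-0.4815)
z_focus = -x_out/theta_out = -(-95/44)/(-3305/6864) = -2964/661 ≈ -4.4841
Rounded to 4 decimal places: z = -4.4841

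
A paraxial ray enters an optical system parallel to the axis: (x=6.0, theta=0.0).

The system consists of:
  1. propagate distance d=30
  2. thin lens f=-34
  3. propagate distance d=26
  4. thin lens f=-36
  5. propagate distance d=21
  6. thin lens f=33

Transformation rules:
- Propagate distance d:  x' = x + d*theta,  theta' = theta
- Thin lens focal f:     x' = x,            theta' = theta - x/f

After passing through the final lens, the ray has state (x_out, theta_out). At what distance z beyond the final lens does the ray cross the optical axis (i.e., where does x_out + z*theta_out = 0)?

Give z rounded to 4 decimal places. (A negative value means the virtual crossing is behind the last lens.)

Answer: 136.7143

Derivation:
Initial: x=6.0000 theta=0.0000
After 1 (propagate distance d=30): x=6.0000 theta=0.0000
After 2 (thin lens f=-34): x=6.0000 theta=3/17 (≈0.1765)
After 3 (propagate distance d=26): x=180/17 (≈10.5882) theta=3/17 (≈0.1765)
After 4 (thin lens f=-36): x=180/17 (≈10.5882) theta=8/17 (≈0.4706)
After 5 (propagate distance d=21): x=348/17 (≈20.4706) theta=8/17 (≈0.4706)
After 6 (thin lens f=33): x=348/17 (≈20.4706) theta=-28/187 (≈-0.1497)
z_focus = -x_out/theta_out = -(348/17)/(-28/187) = 957/7 ≈ 136.7143
Rounded to 4 decimal places: z = 136.7143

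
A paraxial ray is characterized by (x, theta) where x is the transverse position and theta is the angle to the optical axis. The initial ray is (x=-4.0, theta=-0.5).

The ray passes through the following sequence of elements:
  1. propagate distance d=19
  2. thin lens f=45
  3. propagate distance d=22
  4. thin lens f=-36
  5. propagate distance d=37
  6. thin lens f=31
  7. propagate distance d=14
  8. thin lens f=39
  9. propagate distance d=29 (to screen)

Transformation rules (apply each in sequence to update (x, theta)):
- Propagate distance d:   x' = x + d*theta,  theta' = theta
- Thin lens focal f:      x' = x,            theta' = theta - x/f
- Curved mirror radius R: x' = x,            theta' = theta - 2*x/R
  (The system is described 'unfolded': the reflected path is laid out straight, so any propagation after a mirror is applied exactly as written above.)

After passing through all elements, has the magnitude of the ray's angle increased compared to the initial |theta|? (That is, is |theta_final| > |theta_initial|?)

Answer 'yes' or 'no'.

Answer: yes

Derivation:
Initial: x=-4.0000 theta=-0.5000
After 1 (propagate distance d=19): x=-13.5000 theta=-0.5000
After 2 (thin lens f=45): x=-13.5000 theta=-0.2000
After 3 (propagate distance d=22): x=-17.9000 theta=-0.2000
After 4 (thin lens f=-36): x=-17.9000 theta=-251/360 (≈-0.6972)
After 5 (propagate distance d=37): x=-15731/360 (≈-43.6972) theta=-251/360 (≈-0.6972)
After 6 (thin lens f=31): x=-15731/360 (≈-43.6972) theta=265/372 (≈0.7124)
After 7 (propagate distance d=14): x=-376361/11160 (≈-33.7241) theta=265/372 (≈0.7124)
After 8 (thin lens f=39): x=-376361/11160 (≈-33.7241) theta=686411/435240 (≈1.5771)
After 9 (propagate distance d=29 (to screen)): x=4216/351 (≈12.0114) theta=686411/435240 (≈1.5771)
|theta_initial|=0.5000 |theta_final|=686411/435240 (≈1.5771) -> increased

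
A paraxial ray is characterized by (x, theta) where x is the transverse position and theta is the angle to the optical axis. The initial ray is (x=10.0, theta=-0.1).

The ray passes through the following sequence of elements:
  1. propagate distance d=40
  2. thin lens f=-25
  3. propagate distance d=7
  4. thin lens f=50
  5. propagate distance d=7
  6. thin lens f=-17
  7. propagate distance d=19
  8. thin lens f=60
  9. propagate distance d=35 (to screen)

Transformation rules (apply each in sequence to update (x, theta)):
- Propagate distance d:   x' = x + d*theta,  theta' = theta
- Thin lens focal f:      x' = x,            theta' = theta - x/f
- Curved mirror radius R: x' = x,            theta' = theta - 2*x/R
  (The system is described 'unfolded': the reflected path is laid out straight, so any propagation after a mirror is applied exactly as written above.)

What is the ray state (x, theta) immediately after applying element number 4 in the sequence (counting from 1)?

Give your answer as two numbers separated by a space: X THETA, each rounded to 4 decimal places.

Initial: x=10.0000 theta=-0.1000
After 1 (propagate distance d=40): x=6.0000 theta=-0.1000
After 2 (thin lens f=-25): x=6.0000 theta=0.1400
After 3 (propagate distance d=7): x=6.9800 theta=0.1400
After 4 (thin lens f=50): x=6.9800 theta=0.0004
Rounded to 4 decimal places: x = 6.9800, theta = 0.0004

Answer: 6.9800 0.0004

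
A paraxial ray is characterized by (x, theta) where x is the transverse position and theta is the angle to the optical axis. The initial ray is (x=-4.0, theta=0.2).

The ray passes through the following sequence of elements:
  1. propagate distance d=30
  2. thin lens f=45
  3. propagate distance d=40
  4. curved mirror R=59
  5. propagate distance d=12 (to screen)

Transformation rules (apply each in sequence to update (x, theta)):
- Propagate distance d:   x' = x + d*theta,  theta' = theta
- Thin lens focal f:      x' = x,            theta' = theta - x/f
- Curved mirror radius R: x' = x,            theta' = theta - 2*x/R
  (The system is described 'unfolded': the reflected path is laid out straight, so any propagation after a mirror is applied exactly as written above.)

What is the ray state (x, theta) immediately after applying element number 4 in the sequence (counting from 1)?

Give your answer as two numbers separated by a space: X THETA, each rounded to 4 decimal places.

Answer: 8.2222 -0.1232

Derivation:
Initial: x=-4.0000 theta=0.2000
After 1 (propagate distance d=30): x=2.0000 theta=0.2000
After 2 (thin lens f=45): x=2.0000 theta=7/45 (≈0.1556)
After 3 (propagate distance d=40): x=74/9 (≈8.2222) theta=7/45 (≈0.1556)
After 4 (curved mirror R=59): x=74/9 (≈8.2222) theta=-109/885 (≈-0.1232)
Rounded to 4 decimal places: x = 8.2222, theta = -0.1232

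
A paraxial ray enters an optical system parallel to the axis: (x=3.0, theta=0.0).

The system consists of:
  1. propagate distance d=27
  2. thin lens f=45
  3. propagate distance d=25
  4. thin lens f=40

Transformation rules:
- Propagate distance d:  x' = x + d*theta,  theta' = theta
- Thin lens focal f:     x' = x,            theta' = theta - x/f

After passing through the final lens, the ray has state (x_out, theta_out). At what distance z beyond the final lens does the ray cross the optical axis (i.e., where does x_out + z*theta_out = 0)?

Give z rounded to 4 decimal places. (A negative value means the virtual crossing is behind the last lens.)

Initial: x=3.0000 theta=0.0000
After 1 (propagate distance d=27): x=3.0000 theta=0.0000
After 2 (thin lens f=45): x=3.0000 theta=-1/15 (≈-0.0667)
After 3 (propagate distance d=25): x=4/3 (≈1.3333) theta=-1/15 (≈-0.0667)
After 4 (thin lens f=40): x=4/3 (≈1.3333) theta=-0.1000
z_focus = -x_out/theta_out = -(4/3)/(-0.1000) = 40/3 ≈ 13.3333
Rounded to 4 decimal places: z = 13.3333

Answer: 13.3333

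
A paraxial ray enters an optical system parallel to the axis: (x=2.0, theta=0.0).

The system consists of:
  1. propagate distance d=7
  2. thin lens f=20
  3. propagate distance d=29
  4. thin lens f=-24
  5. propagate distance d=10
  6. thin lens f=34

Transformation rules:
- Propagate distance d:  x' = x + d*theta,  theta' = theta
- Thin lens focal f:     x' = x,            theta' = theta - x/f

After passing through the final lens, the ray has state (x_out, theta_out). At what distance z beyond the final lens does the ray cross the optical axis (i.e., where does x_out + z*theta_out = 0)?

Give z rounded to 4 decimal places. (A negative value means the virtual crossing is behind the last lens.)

Answer: -32.2292

Derivation:
Initial: x=2.0000 theta=0.0000
After 1 (propagate distance d=7): x=2.0000 theta=0.0000
After 2 (thin lens f=20): x=2.0000 theta=-0.1000
After 3 (propagate distance d=29): x=-0.9000 theta=-0.1000
After 4 (thin lens f=-24): x=-0.9000 theta=-0.1375
After 5 (propagate distance d=10): x=-2.2750 theta=-0.1375
After 6 (thin lens f=34): x=-2.2750 theta=-6/85 (≈-0.0706)
z_focus = -x_out/theta_out = -(-2.2750)/(-6/85) = -1547/48 ≈ -32.2292
Rounded to 4 decimal places: z = -32.2292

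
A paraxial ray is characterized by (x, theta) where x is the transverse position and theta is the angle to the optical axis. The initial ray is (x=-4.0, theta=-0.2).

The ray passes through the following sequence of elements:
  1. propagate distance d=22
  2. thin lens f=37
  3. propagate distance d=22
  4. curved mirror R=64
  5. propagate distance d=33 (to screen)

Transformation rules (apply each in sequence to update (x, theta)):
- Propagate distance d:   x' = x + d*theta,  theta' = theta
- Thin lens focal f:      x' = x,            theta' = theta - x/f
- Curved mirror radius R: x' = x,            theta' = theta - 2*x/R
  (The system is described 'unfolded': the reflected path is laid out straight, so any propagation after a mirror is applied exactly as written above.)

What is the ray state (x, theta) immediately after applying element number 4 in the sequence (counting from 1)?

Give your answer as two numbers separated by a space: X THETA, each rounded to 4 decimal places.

Answer: -7.8054 0.2709

Derivation:
Initial: x=-4.0000 theta=-0.2000
After 1 (propagate distance d=22): x=-8.4000 theta=-0.2000
After 2 (thin lens f=37): x=-8.4000 theta=1/37 (≈0.0270)
After 3 (propagate distance d=22): x=-1444/185 (≈-7.8054) theta=1/37 (≈0.0270)
After 4 (curved mirror R=64): x=-1444/185 (≈-7.8054) theta=401/1480 (≈0.2709)
Rounded to 4 decimal places: x = -7.8054, theta = 0.2709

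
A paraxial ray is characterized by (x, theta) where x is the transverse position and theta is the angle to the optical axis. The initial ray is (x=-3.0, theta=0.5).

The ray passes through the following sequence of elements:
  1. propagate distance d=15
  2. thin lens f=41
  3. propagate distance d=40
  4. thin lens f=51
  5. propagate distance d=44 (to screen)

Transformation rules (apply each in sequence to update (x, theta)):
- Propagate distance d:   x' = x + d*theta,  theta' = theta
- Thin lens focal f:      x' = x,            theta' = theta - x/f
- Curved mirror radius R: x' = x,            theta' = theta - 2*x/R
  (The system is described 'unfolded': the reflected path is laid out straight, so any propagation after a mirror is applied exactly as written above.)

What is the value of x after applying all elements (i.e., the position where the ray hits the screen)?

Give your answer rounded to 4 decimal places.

Answer: 19.9309

Derivation:
Initial: x=-3.0000 theta=0.5000
After 1 (propagate distance d=15): x=4.5000 theta=0.5000
After 2 (thin lens f=41): x=4.5000 theta=16/41 (≈0.3902)
After 3 (propagate distance d=40): x=1649/82 (≈20.1098) theta=16/41 (≈0.3902)
After 4 (thin lens f=51): x=1649/82 (≈20.1098) theta=-1/246 (≈-0.0041)
After 5 (propagate distance d=44 (to screen)): x=4903/246 (≈19.9309) theta=-1/246 (≈-0.0041)
Rounded to 4 decimal places: x = 19.9309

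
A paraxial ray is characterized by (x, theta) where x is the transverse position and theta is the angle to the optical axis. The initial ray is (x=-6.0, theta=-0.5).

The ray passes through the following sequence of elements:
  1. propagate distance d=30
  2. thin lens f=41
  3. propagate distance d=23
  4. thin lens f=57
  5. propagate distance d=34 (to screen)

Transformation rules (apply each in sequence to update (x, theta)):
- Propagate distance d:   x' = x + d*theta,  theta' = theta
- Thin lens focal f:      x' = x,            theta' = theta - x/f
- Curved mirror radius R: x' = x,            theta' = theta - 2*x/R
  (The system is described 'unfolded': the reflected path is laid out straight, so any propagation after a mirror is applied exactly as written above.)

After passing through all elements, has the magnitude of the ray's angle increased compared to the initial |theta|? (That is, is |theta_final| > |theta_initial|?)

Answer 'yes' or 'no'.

Answer: no

Derivation:
Initial: x=-6.0000 theta=-0.5000
After 1 (propagate distance d=30): x=-21.0000 theta=-0.5000
After 2 (thin lens f=41): x=-21.0000 theta=1/82 (≈0.0122)
After 3 (propagate distance d=23): x=-1699/82 (≈-20.7195) theta=1/82 (≈0.0122)
After 4 (thin lens f=57): x=-1699/82 (≈-20.7195) theta=878/2337 (≈0.3757)
After 5 (propagate distance d=34 (to screen)): x=-37139/4674 (≈-7.9459) theta=878/2337 (≈0.3757)
|theta_initial|=0.5000 |theta_final|=878/2337 (≈0.3757) -> not increased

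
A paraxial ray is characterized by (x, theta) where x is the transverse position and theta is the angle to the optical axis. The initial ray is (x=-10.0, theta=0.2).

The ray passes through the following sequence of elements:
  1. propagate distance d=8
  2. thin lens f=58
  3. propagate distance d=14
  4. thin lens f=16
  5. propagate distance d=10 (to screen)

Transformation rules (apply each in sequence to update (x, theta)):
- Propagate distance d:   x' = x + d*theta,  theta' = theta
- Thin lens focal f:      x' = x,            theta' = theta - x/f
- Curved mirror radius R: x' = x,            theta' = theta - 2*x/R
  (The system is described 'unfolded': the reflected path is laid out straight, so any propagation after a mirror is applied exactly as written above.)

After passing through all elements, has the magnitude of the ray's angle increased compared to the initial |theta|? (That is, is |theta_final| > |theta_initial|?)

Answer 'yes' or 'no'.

Answer: yes

Derivation:
Initial: x=-10.0000 theta=0.2000
After 1 (propagate distance d=8): x=-8.4000 theta=0.2000
After 2 (thin lens f=58): x=-8.4000 theta=10/29 (≈0.3448)
After 3 (propagate distance d=14): x=-518/145 (≈-3.5724) theta=10/29 (≈0.3448)
After 4 (thin lens f=16): x=-518/145 (≈-3.5724) theta=659/1160 (≈0.5681)
After 5 (propagate distance d=10 (to screen)): x=1223/580 (≈2.1086) theta=659/1160 (≈0.5681)
|theta_initial|=0.2000 |theta_final|=659/1160 (≈0.5681) -> increased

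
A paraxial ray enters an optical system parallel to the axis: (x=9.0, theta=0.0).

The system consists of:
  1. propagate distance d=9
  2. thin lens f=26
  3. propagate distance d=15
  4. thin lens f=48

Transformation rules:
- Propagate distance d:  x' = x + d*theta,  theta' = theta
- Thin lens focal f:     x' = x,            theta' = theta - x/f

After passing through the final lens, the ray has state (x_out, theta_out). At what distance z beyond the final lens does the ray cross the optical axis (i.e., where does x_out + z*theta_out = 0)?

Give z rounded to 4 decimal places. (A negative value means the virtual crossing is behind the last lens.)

Initial: x=9.0000 theta=0.0000
After 1 (propagate distance d=9): x=9.0000 theta=0.0000
After 2 (thin lens f=26): x=9.0000 theta=-9/26 (≈-0.3462)
After 3 (propagate distance d=15): x=99/26 (≈3.8077) theta=-9/26 (≈-0.3462)
After 4 (thin lens f=48): x=99/26 (≈3.8077) theta=-177/416 (≈-0.4255)
z_focus = -x_out/theta_out = -(99/26)/(-177/416) = 528/59 ≈ 8.9492
Rounded to 4 decimal places: z = 8.9492

Answer: 8.9492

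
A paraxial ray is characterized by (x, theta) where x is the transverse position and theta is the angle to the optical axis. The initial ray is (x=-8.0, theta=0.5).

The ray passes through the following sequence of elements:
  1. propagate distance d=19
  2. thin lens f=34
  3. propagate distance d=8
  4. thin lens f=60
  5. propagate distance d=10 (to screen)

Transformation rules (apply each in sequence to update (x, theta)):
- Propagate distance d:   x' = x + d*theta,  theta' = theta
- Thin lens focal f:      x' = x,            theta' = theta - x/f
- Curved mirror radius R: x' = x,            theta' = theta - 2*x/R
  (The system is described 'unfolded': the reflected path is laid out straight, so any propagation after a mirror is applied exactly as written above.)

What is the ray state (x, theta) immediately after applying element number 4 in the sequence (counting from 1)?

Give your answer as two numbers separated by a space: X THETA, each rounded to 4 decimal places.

Answer: 5.1471 0.3701

Derivation:
Initial: x=-8.0000 theta=0.5000
After 1 (propagate distance d=19): x=1.5000 theta=0.5000
After 2 (thin lens f=34): x=1.5000 theta=31/68 (≈0.4559)
After 3 (propagate distance d=8): x=175/34 (≈5.1471) theta=31/68 (≈0.4559)
After 4 (thin lens f=60): x=175/34 (≈5.1471) theta=151/408 (≈0.3701)
Rounded to 4 decimal places: x = 5.1471, theta = 0.3701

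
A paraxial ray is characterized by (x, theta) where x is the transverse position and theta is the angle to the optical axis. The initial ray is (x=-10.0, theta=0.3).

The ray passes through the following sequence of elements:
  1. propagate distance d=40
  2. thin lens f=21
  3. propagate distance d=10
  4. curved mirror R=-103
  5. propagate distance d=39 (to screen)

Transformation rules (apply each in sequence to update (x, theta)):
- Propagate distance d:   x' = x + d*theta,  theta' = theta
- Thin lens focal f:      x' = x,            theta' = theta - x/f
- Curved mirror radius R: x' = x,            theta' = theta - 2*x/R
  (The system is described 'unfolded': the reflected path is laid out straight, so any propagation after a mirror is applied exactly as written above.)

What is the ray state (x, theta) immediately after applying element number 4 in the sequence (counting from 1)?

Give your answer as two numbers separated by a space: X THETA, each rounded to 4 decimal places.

Answer: 4.0476 0.2834

Derivation:
Initial: x=-10.0000 theta=0.3000
After 1 (propagate distance d=40): x=2.0000 theta=0.3000
After 2 (thin lens f=21): x=2.0000 theta=43/210 (≈0.2048)
After 3 (propagate distance d=10): x=85/21 (≈4.0476) theta=43/210 (≈0.2048)
After 4 (curved mirror R=-103): x=85/21 (≈4.0476) theta=2043/7210 (≈0.2834)
Rounded to 4 decimal places: x = 4.0476, theta = 0.2834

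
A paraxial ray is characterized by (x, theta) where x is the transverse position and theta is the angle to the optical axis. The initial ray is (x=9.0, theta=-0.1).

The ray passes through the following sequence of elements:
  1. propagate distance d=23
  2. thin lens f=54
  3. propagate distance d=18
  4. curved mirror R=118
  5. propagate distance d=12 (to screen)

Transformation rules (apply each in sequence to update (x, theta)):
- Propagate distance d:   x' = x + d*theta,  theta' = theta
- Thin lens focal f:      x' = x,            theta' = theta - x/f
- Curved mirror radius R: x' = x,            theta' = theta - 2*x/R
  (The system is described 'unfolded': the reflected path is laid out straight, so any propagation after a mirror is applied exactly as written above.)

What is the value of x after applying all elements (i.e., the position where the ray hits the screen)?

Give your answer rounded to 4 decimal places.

Answer: -0.5646

Derivation:
Initial: x=9.0000 theta=-0.1000
After 1 (propagate distance d=23): x=6.7000 theta=-0.1000
After 2 (thin lens f=54): x=6.7000 theta=-121/540 (≈-0.2241)
After 3 (propagate distance d=18): x=8/3 (≈2.6667) theta=-121/540 (≈-0.2241)
After 4 (curved mirror R=118): x=8/3 (≈2.6667) theta=-8579/31860 (≈-0.2693)
After 5 (propagate distance d=12 (to screen)): x=-1499/2655 (≈-0.5646) theta=-8579/31860 (≈-0.2693)
Rounded to 4 decimal places: x = -0.5646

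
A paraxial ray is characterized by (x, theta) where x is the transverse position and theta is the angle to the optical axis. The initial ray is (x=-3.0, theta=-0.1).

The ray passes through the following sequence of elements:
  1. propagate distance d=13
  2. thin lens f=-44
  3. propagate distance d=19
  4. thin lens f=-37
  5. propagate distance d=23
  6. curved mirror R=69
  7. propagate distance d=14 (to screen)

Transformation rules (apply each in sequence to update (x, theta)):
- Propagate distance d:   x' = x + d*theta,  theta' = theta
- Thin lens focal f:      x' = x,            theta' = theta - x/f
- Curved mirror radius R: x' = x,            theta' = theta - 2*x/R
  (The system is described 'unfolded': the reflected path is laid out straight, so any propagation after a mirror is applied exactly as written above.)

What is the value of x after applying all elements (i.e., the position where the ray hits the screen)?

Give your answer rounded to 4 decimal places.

Answer: -16.2823

Derivation:
Initial: x=-3.0000 theta=-0.1000
After 1 (propagate distance d=13): x=-4.3000 theta=-0.1000
After 2 (thin lens f=-44): x=-4.3000 theta=-87/440 (≈-0.1977)
After 3 (propagate distance d=19): x=-709/88 (≈-8.0568) theta=-87/440 (≈-0.1977)
After 4 (thin lens f=-37): x=-709/88 (≈-8.0568) theta=-1691/4070 (≈-0.4155)
After 5 (propagate distance d=23): x=-26067/1480 (≈-17.6128) theta=-1691/4070 (≈-0.4155)
After 6 (curved mirror R=69): x=-26067/1480 (≈-17.6128) theta=17793/187220 (≈0.0950)
After 7 (propagate distance d=14 (to screen)): x=-6096747/374440 (≈-16.2823) theta=17793/187220 (≈0.0950)
Rounded to 4 decimal places: x = -16.2823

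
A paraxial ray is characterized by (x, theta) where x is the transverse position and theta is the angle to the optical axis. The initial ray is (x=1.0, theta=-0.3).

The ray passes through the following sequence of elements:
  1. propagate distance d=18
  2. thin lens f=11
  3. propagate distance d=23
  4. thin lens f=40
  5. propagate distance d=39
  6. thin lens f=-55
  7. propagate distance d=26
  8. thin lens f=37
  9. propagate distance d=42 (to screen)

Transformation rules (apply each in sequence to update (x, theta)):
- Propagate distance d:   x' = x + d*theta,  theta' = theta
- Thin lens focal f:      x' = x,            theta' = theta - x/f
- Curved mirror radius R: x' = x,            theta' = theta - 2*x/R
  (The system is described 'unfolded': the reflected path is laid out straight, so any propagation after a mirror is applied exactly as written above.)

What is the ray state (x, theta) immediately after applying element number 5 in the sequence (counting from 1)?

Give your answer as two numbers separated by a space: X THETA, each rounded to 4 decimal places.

Initial: x=1.0000 theta=-0.3000
After 1 (propagate distance d=18): x=-4.4000 theta=-0.3000
After 2 (thin lens f=11): x=-4.4000 theta=0.1000
After 3 (propagate distance d=23): x=-2.1000 theta=0.1000
After 4 (thin lens f=40): x=-2.1000 theta=0.1525
After 5 (propagate distance d=39): x=3.8475 theta=0.1525
Rounded to 4 decimal places: x = 3.8475, theta = 0.1525

Answer: 3.8475 0.1525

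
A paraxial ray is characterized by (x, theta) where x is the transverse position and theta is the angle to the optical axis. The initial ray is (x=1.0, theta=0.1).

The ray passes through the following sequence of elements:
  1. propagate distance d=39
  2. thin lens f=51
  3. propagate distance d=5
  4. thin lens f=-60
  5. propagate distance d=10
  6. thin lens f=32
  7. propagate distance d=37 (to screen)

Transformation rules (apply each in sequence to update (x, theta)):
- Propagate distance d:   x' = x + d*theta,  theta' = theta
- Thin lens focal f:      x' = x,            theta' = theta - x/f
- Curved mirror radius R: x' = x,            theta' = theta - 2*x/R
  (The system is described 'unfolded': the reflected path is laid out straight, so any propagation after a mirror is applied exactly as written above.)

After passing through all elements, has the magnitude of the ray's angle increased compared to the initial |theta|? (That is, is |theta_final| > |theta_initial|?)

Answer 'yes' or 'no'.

Answer: no

Derivation:
Initial: x=1.0000 theta=0.1000
After 1 (propagate distance d=39): x=4.9000 theta=0.1000
After 2 (thin lens f=51): x=4.9000 theta=1/255 (≈0.0039)
After 3 (propagate distance d=5): x=2509/510 (≈4.9196) theta=1/255 (≈0.0039)
After 4 (thin lens f=-60): x=2509/510 (≈4.9196) theta=2629/30600 (≈0.0859)
After 5 (propagate distance d=10): x=17683/3060 (≈5.7788) theta=2629/30600 (≈0.0859)
After 6 (thin lens f=32): x=17683/3060 (≈5.7788) theta=-46351/489600 (≈-0.0947)
After 7 (propagate distance d=37 (to screen)): x=371431/163200 (≈2.2759) theta=-46351/489600 (≈-0.0947)
|theta_initial|=0.1000 |theta_final|=46351/489600 (≈0.0947) -> not increased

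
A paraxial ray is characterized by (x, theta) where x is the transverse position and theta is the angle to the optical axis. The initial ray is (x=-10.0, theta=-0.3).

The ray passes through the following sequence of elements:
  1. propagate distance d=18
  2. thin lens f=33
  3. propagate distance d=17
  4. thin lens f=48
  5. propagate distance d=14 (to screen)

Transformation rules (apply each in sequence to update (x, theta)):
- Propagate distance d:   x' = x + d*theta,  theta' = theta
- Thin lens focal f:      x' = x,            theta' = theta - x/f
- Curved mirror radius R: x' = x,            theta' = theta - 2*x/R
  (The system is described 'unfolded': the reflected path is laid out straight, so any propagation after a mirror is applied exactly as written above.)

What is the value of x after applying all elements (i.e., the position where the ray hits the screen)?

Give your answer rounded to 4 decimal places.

Initial: x=-10.0000 theta=-0.3000
After 1 (propagate distance d=18): x=-15.4000 theta=-0.3000
After 2 (thin lens f=33): x=-15.4000 theta=1/6 (≈0.1667)
After 3 (propagate distance d=17): x=-377/30 (≈-12.5667) theta=1/6 (≈0.1667)
After 4 (thin lens f=48): x=-377/30 (≈-12.5667) theta=617/1440 (≈0.4285)
After 5 (propagate distance d=14 (to screen)): x=-4729/720 (≈-6.5681) theta=617/1440 (≈0.4285)
Rounded to 4 decimal places: x = -6.5681

Answer: -6.5681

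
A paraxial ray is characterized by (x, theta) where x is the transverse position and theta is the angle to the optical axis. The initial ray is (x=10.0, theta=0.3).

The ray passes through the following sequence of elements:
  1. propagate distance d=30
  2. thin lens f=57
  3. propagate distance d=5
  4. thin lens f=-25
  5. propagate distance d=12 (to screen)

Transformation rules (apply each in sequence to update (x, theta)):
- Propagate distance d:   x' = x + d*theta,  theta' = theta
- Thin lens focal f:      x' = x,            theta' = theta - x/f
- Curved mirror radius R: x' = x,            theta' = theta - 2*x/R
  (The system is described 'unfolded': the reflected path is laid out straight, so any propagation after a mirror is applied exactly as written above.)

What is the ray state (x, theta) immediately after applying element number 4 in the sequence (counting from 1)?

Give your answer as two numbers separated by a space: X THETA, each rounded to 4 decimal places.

Initial: x=10.0000 theta=0.3000
After 1 (propagate distance d=30): x=19.0000 theta=0.3000
After 2 (thin lens f=57): x=19.0000 theta=-1/30 (≈-0.0333)
After 3 (propagate distance d=5): x=113/6 (≈18.8333) theta=-1/30 (≈-0.0333)
After 4 (thin lens f=-25): x=113/6 (≈18.8333) theta=0.7200
Rounded to 4 decimal places: x = 18.8333, theta = 0.7200

Answer: 18.8333 0.7200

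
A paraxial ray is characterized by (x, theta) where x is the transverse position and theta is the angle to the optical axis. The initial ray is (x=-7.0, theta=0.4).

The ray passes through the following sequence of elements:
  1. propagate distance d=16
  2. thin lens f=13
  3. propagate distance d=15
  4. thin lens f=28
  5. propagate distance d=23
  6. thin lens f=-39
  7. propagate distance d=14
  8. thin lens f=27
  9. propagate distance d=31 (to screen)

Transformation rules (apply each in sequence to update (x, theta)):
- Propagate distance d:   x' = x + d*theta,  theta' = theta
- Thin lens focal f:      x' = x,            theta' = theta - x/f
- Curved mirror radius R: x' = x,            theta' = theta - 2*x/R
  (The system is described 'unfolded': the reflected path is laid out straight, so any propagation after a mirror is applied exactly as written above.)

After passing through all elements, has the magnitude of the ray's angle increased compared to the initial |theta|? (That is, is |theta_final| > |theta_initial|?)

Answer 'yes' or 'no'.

Initial: x=-7.0000 theta=0.4000
After 1 (propagate distance d=16): x=-0.6000 theta=0.4000
After 2 (thin lens f=13): x=-0.6000 theta=29/65 (≈0.4462)
After 3 (propagate distance d=15): x=396/65 (≈6.0923) theta=29/65 (≈0.4462)
After 4 (thin lens f=28): x=396/65 (≈6.0923) theta=8/35 (≈0.2286)
After 5 (propagate distance d=23): x=5164/455 (≈11.3495) theta=8/35 (≈0.2286)
After 6 (thin lens f=-39): x=5164/455 (≈11.3495) theta=1844/3549 (≈0.5196)
After 7 (propagate distance d=14): x=330476/17745 (≈18.6236) theta=1844/3549 (≈0.5196)
After 8 (thin lens f=27): x=330476/17745 (≈18.6236) theta=-896/5265 (≈-0.1702)
After 9 (propagate distance d=31 (to screen)): x=6395236/479115 (≈13.3480) theta=-896/5265 (≈-0.1702)
|theta_initial|=0.4000 |theta_final|=896/5265 (≈0.1702) -> not increased

Answer: no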